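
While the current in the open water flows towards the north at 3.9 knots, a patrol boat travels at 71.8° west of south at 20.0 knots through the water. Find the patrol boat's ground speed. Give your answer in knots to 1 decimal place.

19.1 knots

Taking east as x and north as y: velocity relative to the water = (-18.999, -6.247) knots; the water relative to ground = (0.000, 3.900) knots.
Velocity relative to ground = (-18.999, -6.247) + (0.000, 3.900) = (-18.999, -2.347) knots.
Speed = |(-18.999, -2.347)| = 19.144 knots.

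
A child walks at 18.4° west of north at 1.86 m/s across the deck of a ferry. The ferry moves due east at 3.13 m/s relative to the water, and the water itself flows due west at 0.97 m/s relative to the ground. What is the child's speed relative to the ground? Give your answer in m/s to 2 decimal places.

In east/north components (m/s): child relative to ferry = (-0.587, 1.765); ferry relative to water = (3.130, 0.000); water relative to ground = (-0.970, 0.000).
Sum = (1.573, 1.765) m/s.
Speed = |(1.573, 1.765)| = 2.364 m/s.

2.36 m/s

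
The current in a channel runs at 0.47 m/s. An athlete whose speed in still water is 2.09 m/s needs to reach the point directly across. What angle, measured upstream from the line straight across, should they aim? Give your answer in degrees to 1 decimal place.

13.0°

To cancel the current, the upstream component of the athlete's velocity must equal the flow: 2.09 sin θ = 0.47.
sin θ = 0.47 / 2.09 = 0.2249.
θ = arcsin(0.2249) = 12.996°.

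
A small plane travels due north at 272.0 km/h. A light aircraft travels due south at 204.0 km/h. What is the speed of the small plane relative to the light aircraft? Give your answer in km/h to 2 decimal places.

Taking east as x and north as y: small plane velocity = (0.000, 272.000) km/h; light aircraft velocity = (0.000, -204.000) km/h.
Velocity of small plane relative to light aircraft = (0.000, 272.000) − (0.000, -204.000) = (0.000, 476.000) km/h.
Magnitude = |(0.000, 476.000)| = 476.000 km/h.

476.00 km/h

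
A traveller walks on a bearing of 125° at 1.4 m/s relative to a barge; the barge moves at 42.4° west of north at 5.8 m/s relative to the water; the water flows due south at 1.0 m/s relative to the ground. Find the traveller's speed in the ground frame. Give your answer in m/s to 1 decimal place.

In east/north components (m/s): traveller relative to barge = (1.147, -0.803); barge relative to water = (-3.911, 4.283); water relative to ground = (0.000, -1.000).
Sum = (-2.764, 2.480) m/s.
Speed = |(-2.764, 2.480)| = 3.714 m/s.

3.7 m/s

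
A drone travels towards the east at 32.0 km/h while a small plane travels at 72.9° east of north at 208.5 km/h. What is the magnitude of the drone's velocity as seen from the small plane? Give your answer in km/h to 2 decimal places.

Taking east as x and north as y: drone velocity = (32.000, 0.000) km/h; small plane velocity = (199.283, 61.307) km/h.
Velocity of drone relative to small plane = (32.000, 0.000) − (199.283, 61.307) = (-167.283, -61.307) km/h.
Magnitude = |(-167.283, -61.307)| = 178.163 km/h.

178.16 km/h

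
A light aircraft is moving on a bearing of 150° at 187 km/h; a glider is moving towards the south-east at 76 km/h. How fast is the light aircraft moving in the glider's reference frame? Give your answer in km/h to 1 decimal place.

115.3 km/h

Taking east as x and north as y: light aircraft velocity = (93.500, -161.947) km/h; glider velocity = (53.740, -53.740) km/h.
Velocity of light aircraft relative to glider = (93.500, -161.947) − (53.740, -53.740) = (39.760, -108.207) km/h.
Magnitude = |(39.760, -108.207)| = 115.280 km/h.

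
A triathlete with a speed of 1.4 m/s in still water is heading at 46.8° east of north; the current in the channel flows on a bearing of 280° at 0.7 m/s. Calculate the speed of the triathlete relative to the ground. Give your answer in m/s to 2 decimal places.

Taking east as x and north as y: velocity relative to the water = (1.021, 0.958) m/s; the water relative to ground = (-0.689, 0.122) m/s.
Velocity relative to ground = (1.021, 0.958) + (-0.689, 0.122) = (0.331, 1.080) m/s.
Speed = |(0.331, 1.080)| = 1.130 m/s.

1.13 m/s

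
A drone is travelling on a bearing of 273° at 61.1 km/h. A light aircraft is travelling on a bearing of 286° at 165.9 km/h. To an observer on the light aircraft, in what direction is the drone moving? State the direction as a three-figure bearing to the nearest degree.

113°

Taking east as x and north as y: drone velocity = (-61.016, 3.198) km/h; light aircraft velocity = (-159.473, 45.728) km/h.
Velocity of drone relative to light aircraft = (-61.016, 3.198) − (-159.473, 45.728) = (98.457, -42.531) km/h.
Bearing = atan2(98.46, -42.53) = 113.36° clockwise from north.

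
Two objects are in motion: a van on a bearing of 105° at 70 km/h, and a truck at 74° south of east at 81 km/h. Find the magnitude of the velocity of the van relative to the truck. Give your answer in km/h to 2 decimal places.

74.97 km/h

Taking east as x and north as y: van velocity = (67.615, -18.117) km/h; truck velocity = (22.327, -77.862) km/h.
Velocity of van relative to truck = (67.615, -18.117) − (22.327, -77.862) = (45.288, 59.745) km/h.
Magnitude = |(45.288, 59.745)| = 74.970 km/h.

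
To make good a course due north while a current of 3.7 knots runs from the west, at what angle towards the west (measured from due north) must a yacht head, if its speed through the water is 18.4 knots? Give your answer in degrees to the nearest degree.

The current pushes perpendicular to the desired track; the heading must have a component into the current equal to 3.7 knots: 18.4 sin θ = 3.7.
sin θ = 0.2011, so θ = 11.601°.

12°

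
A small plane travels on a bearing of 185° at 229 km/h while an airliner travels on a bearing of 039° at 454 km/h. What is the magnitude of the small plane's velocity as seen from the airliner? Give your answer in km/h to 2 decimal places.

656.46 km/h

Taking east as x and north as y: small plane velocity = (-19.959, -228.129) km/h; airliner velocity = (285.711, 352.824) km/h.
Velocity of small plane relative to airliner = (-19.959, -228.129) − (285.711, 352.824) = (-305.670, -580.953) km/h.
Magnitude = |(-305.670, -580.953)| = 656.461 km/h.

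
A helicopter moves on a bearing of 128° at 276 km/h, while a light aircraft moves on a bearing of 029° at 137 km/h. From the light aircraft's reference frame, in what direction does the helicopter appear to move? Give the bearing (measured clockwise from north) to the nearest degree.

Taking east as x and north as y: helicopter velocity = (217.491, -169.923) km/h; light aircraft velocity = (66.419, 119.823) km/h.
Velocity of helicopter relative to light aircraft = (217.491, -169.923) − (66.419, 119.823) = (151.072, -289.745) km/h.
Bearing = atan2(151.07, -289.75) = 152.46° clockwise from north.

152°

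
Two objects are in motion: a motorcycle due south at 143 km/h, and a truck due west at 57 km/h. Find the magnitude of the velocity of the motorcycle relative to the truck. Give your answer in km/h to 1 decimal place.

153.9 km/h

Taking east as x and north as y: motorcycle velocity = (0.000, -143.000) km/h; truck velocity = (-57.000, 0.000) km/h.
Velocity of motorcycle relative to truck = (0.000, -143.000) − (-57.000, 0.000) = (57.000, -143.000) km/h.
Magnitude = |(57.000, -143.000)| = 153.942 km/h.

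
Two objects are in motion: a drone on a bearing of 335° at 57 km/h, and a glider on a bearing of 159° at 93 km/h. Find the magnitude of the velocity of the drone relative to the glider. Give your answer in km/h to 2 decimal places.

Taking east as x and north as y: drone velocity = (-24.089, 51.660) km/h; glider velocity = (33.328, -86.823) km/h.
Velocity of drone relative to glider = (-24.089, 51.660) − (33.328, -86.823) = (-57.417, 138.483) km/h.
Magnitude = |(-57.417, 138.483)| = 149.914 km/h.

149.91 km/h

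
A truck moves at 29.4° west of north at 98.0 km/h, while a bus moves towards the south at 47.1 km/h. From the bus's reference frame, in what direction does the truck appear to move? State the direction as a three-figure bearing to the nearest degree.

Taking east as x and north as y: truck velocity = (-48.109, 85.379) km/h; bus velocity = (0.000, -47.100) km/h.
Velocity of truck relative to bus = (-48.109, 85.379) − (0.000, -47.100) = (-48.109, 132.479) km/h.
Bearing = atan2(-48.11, 132.48) = 340.04° clockwise from north.

340°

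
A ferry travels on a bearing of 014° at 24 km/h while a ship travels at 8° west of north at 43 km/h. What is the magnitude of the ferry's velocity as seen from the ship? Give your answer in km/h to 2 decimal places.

22.61 km/h

Taking east as x and north as y: ferry velocity = (5.806, 23.287) km/h; ship velocity = (-5.984, 42.582) km/h.
Velocity of ferry relative to ship = (5.806, 23.287) − (-5.984, 42.582) = (11.791, -19.294) km/h.
Magnitude = |(11.791, -19.294)| = 22.612 km/h.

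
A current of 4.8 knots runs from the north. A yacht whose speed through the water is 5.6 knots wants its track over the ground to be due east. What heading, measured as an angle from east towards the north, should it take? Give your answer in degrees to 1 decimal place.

59.0°

The current pushes perpendicular to the desired track; the heading must have a component into the current equal to 4.8 knots: 5.6 sin θ = 4.8.
sin θ = 0.8571, so θ = 58.997°.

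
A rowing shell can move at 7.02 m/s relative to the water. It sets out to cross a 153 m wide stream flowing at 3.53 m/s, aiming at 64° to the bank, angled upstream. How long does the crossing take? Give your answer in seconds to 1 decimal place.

The component of the rowing shell's velocity perpendicular to the bank is 7.02 × sin 64° = 6.310 m/s.
The flow acts along the bank and has no component across it.
Time = 153 / 6.310 = 24.249 s.

24.2 s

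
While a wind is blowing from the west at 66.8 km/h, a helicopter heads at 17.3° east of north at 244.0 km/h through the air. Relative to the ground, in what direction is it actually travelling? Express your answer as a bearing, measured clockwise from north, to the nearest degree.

031°

Taking east as x and north as y: velocity relative to the air = (72.559, 232.962) km/h; the air relative to ground = (66.800, 0.000) km/h.
Velocity relative to ground = (72.559, 232.962) + (66.800, 0.000) = (139.359, 232.962) km/h.
Bearing = atan2(139.36, 232.96) = 30.89° clockwise from north.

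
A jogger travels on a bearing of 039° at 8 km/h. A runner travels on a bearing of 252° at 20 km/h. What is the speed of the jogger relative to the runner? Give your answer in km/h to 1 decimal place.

Taking east as x and north as y: jogger velocity = (5.035, 6.217) km/h; runner velocity = (-19.021, -6.180) km/h.
Velocity of jogger relative to runner = (5.035, 6.217) − (-19.021, -6.180) = (24.056, 12.398) km/h.
Magnitude = |(24.056, 12.398)| = 27.062 km/h.

27.1 km/h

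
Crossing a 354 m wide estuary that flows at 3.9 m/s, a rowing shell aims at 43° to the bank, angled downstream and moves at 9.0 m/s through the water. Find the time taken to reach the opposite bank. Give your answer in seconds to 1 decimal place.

The component of the rowing shell's velocity perpendicular to the bank is 9.0 × sin 43° = 6.138 m/s.
The current is parallel to the bank, so it does not affect the crossing time.
Time = 354 / 6.138 = 57.674 s.

57.7 s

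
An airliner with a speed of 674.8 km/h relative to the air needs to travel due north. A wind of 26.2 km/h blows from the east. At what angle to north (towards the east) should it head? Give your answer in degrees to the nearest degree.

2°

The wind pushes perpendicular to the desired track; the heading must have a component into the wind equal to 26.2 km/h: 674.8 sin θ = 26.2.
sin θ = 0.0388, so θ = 2.225°.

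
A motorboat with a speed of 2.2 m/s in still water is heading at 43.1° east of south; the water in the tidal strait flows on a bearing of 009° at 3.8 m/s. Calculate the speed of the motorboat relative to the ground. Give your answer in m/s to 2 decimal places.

Taking east as x and north as y: velocity relative to the water = (1.503, -1.606) m/s; the water relative to ground = (0.594, 3.753) m/s.
Velocity relative to ground = (1.503, -1.606) + (0.594, 3.753) = (2.098, 2.147) m/s.
Speed = |(2.098, 2.147)| = 3.002 m/s.

3.00 m/s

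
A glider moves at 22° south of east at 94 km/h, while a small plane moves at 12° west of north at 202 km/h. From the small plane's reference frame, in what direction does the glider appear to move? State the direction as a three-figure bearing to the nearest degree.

151°

Taking east as x and north as y: glider velocity = (87.155, -35.213) km/h; small plane velocity = (-41.998, 197.586) km/h.
Velocity of glider relative to small plane = (87.155, -35.213) − (-41.998, 197.586) = (129.153, -232.799) km/h.
Bearing = atan2(129.15, -232.80) = 150.98° clockwise from north.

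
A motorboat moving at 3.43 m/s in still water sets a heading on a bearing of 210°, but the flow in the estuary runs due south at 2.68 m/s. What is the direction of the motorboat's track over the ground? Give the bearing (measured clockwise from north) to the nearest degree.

Taking east as x and north as y: velocity relative to the water = (-1.715, -2.970) m/s; the water relative to ground = (0.000, -2.680) m/s.
Velocity relative to ground = (-1.715, -2.970) + (0.000, -2.680) = (-1.715, -5.650) m/s.
Bearing = atan2(-1.72, -5.65) = 196.88° clockwise from north.

197°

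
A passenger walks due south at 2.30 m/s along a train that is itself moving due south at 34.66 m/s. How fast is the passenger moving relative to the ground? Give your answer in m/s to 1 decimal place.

37.0 m/s

Taking east as x and north as y: train velocity = (0.000, -34.660) m/s; passenger velocity relative to train = (0.000, -2.300) m/s.
Velocity relative to ground = (0.000, -34.660) + (0.000, -2.300) = (0.000, -36.960) m/s.
Speed = |(0.000, -36.960)| = 36.960 m/s.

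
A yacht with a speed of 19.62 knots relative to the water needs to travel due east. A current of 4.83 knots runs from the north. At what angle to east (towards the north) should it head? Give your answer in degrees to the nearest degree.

The current pushes perpendicular to the desired track; the heading must have a component into the current equal to 4.83 knots: 19.62 sin θ = 4.83.
sin θ = 0.2462, so θ = 14.251°.

14°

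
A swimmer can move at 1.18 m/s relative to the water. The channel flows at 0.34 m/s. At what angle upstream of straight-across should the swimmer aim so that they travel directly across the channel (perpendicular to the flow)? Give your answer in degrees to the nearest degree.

17°

To cancel the current, the upstream component of the swimmer's velocity must equal the flow: 1.18 sin θ = 0.34.
sin θ = 0.34 / 1.18 = 0.2881.
θ = arcsin(0.2881) = 16.746°.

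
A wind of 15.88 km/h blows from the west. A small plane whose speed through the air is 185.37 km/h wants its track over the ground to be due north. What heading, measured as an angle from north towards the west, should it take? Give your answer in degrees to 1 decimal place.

The wind pushes perpendicular to the desired track; the heading must have a component into the wind equal to 15.88 km/h: 185.37 sin θ = 15.88.
sin θ = 0.0857, so θ = 4.914°.

4.9°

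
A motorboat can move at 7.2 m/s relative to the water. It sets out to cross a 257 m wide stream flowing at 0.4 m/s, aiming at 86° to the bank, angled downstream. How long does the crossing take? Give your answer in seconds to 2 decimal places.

35.78 s

The component of the motorboat's velocity perpendicular to the bank is 7.2 × sin 86° = 7.182 m/s.
The flow acts along the bank and has no component across it.
Time = 257 / 7.182 = 35.782 s.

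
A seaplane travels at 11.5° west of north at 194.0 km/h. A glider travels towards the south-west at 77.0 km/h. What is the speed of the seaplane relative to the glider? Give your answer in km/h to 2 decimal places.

Taking east as x and north as y: seaplane velocity = (-38.677, 190.105) km/h; glider velocity = (-54.447, -54.447) km/h.
Velocity of seaplane relative to glider = (-38.677, 190.105) − (-54.447, -54.447) = (15.770, 244.553) km/h.
Magnitude = |(15.770, 244.553)| = 245.061 km/h.

245.06 km/h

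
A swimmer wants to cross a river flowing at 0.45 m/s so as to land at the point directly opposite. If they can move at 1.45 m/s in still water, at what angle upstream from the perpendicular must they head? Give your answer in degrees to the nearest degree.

18°

To cancel the current, the upstream component of the swimmer's velocity must equal the flow: 1.45 sin θ = 0.45.
sin θ = 0.45 / 1.45 = 0.3103.
θ = arcsin(0.3103) = 18.080°.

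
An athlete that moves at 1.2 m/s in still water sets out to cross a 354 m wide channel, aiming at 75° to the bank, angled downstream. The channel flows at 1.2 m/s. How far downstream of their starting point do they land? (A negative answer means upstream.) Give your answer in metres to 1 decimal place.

Perpendicular speed = 1.159 m/s; crossing time = 354 / 1.159 = 305.406 s.
Net downstream speed = 1.511 m/s.
Drift = 1.511 × 305.406 = 461.342 m (downstream).

461.3 m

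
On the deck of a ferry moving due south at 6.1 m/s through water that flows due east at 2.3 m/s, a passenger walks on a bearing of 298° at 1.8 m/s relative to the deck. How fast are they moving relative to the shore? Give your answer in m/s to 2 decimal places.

5.30 m/s

In east/north components (m/s): passenger relative to ferry = (-1.589, 0.845); ferry relative to water = (0.000, -6.100); water relative to ground = (2.300, 0.000).
Sum = (0.711, -5.255) m/s.
Speed = |(0.711, -5.255)| = 5.303 m/s.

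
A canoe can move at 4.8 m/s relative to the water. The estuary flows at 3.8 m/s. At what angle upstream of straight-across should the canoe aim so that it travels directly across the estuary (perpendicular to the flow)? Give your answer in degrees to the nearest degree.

To cancel the current, the upstream component of the canoe's velocity must equal the flow: 4.8 sin θ = 3.8.
sin θ = 3.8 / 4.8 = 0.7917.
θ = arcsin(0.7917) = 52.342°.

52°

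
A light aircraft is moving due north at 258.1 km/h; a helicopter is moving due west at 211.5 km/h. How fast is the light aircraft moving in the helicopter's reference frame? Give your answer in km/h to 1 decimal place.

333.7 km/h

Taking east as x and north as y: light aircraft velocity = (0.000, 258.100) km/h; helicopter velocity = (-211.500, 0.000) km/h.
Velocity of light aircraft relative to helicopter = (0.000, 258.100) − (-211.500, 0.000) = (211.500, 258.100) km/h.
Magnitude = |(211.500, 258.100)| = 333.688 km/h.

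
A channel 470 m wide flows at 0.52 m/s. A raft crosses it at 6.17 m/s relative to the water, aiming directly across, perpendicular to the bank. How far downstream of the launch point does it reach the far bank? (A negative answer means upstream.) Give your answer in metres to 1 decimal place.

Perpendicular speed = 6.170 m/s; crossing time = 470 / 6.170 = 76.175 s.
Net downstream speed = 0.520 m/s.
Drift = 0.520 × 76.175 = 39.611 m (downstream).

39.6 m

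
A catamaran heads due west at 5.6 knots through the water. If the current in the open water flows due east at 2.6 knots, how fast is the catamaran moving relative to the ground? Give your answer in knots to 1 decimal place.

Taking east as x and north as y: velocity relative to the water = (-5.600, 0.000) knots; the water relative to ground = (2.600, 0.000) knots.
Velocity relative to ground = (-5.600, 0.000) + (2.600, 0.000) = (-3.000, 0.000) knots.
Speed = |(-3.000, 0.000)| = 3.000 knots.

3.0 knots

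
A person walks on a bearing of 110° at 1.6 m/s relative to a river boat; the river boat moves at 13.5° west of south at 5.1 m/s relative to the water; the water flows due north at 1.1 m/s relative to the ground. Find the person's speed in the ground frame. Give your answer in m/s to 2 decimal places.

4.42 m/s

In east/north components (m/s): person relative to river boat = (1.504, -0.547); river boat relative to water = (-1.191, -4.959); water relative to ground = (0.000, 1.100).
Sum = (0.313, -4.406) m/s.
Speed = |(0.313, -4.406)| = 4.417 m/s.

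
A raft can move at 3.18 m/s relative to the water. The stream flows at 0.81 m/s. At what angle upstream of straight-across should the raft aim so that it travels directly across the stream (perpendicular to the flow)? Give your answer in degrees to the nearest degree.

15°

To cancel the current, the upstream component of the raft's velocity must equal the flow: 3.18 sin θ = 0.81.
sin θ = 0.81 / 3.18 = 0.2547.
θ = arcsin(0.2547) = 14.757°.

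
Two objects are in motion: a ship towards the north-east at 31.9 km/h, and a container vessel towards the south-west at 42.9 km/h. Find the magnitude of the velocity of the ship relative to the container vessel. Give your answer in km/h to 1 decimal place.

74.8 km/h

Taking east as x and north as y: ship velocity = (22.557, 22.557) km/h; container vessel velocity = (-30.335, -30.335) km/h.
Velocity of ship relative to container vessel = (22.557, 22.557) − (-30.335, -30.335) = (52.892, 52.892) km/h.
Magnitude = |(52.892, 52.892)| = 74.800 km/h.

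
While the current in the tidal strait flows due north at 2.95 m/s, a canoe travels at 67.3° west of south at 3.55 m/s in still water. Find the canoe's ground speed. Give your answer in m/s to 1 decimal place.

Taking east as x and north as y: velocity relative to the water = (-3.275, -1.370) m/s; the water relative to ground = (0.000, 2.950) m/s.
Velocity relative to ground = (-3.275, -1.370) + (0.000, 2.950) = (-3.275, 1.580) m/s.
Speed = |(-3.275, 1.580)| = 3.636 m/s.

3.6 m/s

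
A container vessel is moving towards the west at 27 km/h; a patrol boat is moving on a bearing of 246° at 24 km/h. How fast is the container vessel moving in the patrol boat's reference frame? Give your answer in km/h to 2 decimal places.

Taking east as x and north as y: container vessel velocity = (-27.000, 0.000) km/h; patrol boat velocity = (-21.925, -9.762) km/h.
Velocity of container vessel relative to patrol boat = (-27.000, 0.000) − (-21.925, -9.762) = (-5.075, 9.762) km/h.
Magnitude = |(-5.075, 9.762)| = 11.002 km/h.

11.00 km/h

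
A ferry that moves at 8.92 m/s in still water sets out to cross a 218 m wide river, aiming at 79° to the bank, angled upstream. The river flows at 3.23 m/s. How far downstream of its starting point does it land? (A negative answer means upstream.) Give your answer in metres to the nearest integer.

Perpendicular speed = 8.756 m/s; crossing time = 218 / 8.756 = 24.897 s.
Net downstream speed = 1.528 m/s.
Drift = 1.528 × 24.897 = 38.042 m (downstream).

38 m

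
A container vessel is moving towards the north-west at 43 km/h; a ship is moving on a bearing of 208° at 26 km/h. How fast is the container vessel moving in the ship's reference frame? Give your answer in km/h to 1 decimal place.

56.4 km/h

Taking east as x and north as y: container vessel velocity = (-30.406, 30.406) km/h; ship velocity = (-12.206, -22.957) km/h.
Velocity of container vessel relative to ship = (-30.406, 30.406) − (-12.206, -22.957) = (-18.199, 53.362) km/h.
Magnitude = |(-18.199, 53.362)| = 56.380 km/h.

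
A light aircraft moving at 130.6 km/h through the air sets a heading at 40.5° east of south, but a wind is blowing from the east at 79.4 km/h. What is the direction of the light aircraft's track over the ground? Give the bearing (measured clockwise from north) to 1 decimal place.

176.9°

Taking east as x and north as y: velocity relative to the air = (84.818, -99.309) km/h; the air relative to ground = (-79.400, 0.000) km/h.
Velocity relative to ground = (84.818, -99.309) + (-79.400, 0.000) = (5.418, -99.309) km/h.
Bearing = atan2(5.42, -99.31) = 176.88° clockwise from north.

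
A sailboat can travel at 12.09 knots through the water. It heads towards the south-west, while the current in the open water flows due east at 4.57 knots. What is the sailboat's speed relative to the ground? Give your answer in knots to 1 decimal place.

9.4 knots

Taking east as x and north as y: velocity relative to the water = (-8.549, -8.549) knots; the water relative to ground = (4.570, 0.000) knots.
Velocity relative to ground = (-8.549, -8.549) + (4.570, 0.000) = (-3.979, -8.549) knots.
Speed = |(-3.979, -8.549)| = 9.430 knots.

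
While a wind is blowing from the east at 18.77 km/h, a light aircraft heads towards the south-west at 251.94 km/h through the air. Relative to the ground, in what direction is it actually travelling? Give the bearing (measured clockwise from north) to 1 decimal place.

227.9°

Taking east as x and north as y: velocity relative to the air = (-178.148, -178.148) km/h; the air relative to ground = (-18.770, 0.000) km/h.
Velocity relative to ground = (-178.148, -178.148) + (-18.770, 0.000) = (-196.918, -178.148) km/h.
Bearing = atan2(-196.92, -178.15) = 227.86° clockwise from north.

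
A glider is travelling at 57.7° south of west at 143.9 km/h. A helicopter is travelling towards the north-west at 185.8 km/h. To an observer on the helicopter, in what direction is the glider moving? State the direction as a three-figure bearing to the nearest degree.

168°

Taking east as x and north as y: glider velocity = (-76.893, -121.633) km/h; helicopter velocity = (-131.380, 131.380) km/h.
Velocity of glider relative to helicopter = (-76.893, -121.633) − (-131.380, 131.380) = (54.487, -253.014) km/h.
Bearing = atan2(54.49, -253.01) = 167.85° clockwise from north.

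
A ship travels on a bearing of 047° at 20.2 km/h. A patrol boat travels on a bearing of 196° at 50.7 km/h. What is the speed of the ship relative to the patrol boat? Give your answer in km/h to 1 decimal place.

Taking east as x and north as y: ship velocity = (14.773, 13.776) km/h; patrol boat velocity = (-13.975, -48.736) km/h.
Velocity of ship relative to patrol boat = (14.773, 13.776) − (-13.975, -48.736) = (28.748, 62.512) km/h.
Magnitude = |(28.748, 62.512)| = 68.806 km/h.

68.8 km/h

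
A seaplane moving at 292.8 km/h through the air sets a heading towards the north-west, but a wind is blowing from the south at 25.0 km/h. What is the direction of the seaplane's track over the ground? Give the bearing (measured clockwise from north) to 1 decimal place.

Taking east as x and north as y: velocity relative to the air = (-207.041, 207.041) km/h; the air relative to ground = (0.000, 25.000) km/h.
Velocity relative to ground = (-207.041, 207.041) + (0.000, 25.000) = (-207.041, 232.041) km/h.
Bearing = atan2(-207.04, 232.04) = 318.26° clockwise from north.

318.3°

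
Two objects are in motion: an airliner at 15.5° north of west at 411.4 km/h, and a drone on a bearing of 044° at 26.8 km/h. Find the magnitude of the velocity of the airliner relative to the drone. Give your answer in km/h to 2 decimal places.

Taking east as x and north as y: airliner velocity = (-396.438, 109.942) km/h; drone velocity = (18.617, 19.278) km/h.
Velocity of airliner relative to drone = (-396.438, 109.942) − (18.617, 19.278) = (-415.054, 90.664) km/h.
Magnitude = |(-415.054, 90.664)| = 424.841 km/h.

424.84 km/h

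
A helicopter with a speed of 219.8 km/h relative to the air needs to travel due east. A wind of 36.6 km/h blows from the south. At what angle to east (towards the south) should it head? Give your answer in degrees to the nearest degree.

The wind pushes perpendicular to the desired track; the heading must have a component into the wind equal to 36.6 km/h: 219.8 sin θ = 36.6.
sin θ = 0.1665, so θ = 9.585°.

10°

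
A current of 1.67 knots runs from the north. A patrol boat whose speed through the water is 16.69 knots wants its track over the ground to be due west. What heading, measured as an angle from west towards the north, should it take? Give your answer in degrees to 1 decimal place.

The current pushes perpendicular to the desired track; the heading must have a component into the current equal to 1.67 knots: 16.69 sin θ = 1.67.
sin θ = 0.1001, so θ = 5.743°.

5.7°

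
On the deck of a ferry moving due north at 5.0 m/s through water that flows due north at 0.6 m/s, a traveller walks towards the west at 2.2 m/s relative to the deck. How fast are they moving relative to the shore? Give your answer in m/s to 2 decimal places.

6.02 m/s

In east/north components (m/s): traveller relative to ferry = (-2.200, 0.000); ferry relative to water = (0.000, 5.000); water relative to ground = (0.000, 0.600).
Sum = (-2.200, 5.600) m/s.
Speed = |(-2.200, 5.600)| = 6.017 m/s.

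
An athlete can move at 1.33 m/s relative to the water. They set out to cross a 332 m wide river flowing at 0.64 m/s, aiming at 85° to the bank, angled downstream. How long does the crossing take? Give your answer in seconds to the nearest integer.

251 s

The component of the athlete's velocity perpendicular to the bank is 1.33 × sin 85° = 1.325 m/s.
The flow acts along the bank and has no component across it.
Time = 332 / 1.325 = 250.578 s.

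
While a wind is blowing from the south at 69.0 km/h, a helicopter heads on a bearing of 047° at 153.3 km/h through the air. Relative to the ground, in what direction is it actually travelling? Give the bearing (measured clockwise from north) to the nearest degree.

Taking east as x and north as y: velocity relative to the air = (112.117, 104.550) km/h; the air relative to ground = (0.000, 69.000) km/h.
Velocity relative to ground = (112.117, 104.550) + (0.000, 69.000) = (112.117, 173.550) km/h.
Bearing = atan2(112.12, 173.55) = 32.86° clockwise from north.

033°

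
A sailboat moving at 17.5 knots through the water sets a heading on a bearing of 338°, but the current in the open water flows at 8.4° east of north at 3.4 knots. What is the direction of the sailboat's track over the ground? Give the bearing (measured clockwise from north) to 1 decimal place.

Taking east as x and north as y: velocity relative to the water = (-6.556, 16.226) knots; the water relative to ground = (0.497, 3.364) knots.
Velocity relative to ground = (-6.556, 16.226) + (0.497, 3.364) = (-6.059, 19.589) knots.
Bearing = atan2(-6.06, 19.59) = 342.81° clockwise from north.

342.8°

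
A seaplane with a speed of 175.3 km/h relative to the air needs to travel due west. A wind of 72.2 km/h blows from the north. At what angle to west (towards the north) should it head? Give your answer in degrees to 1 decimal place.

The wind pushes perpendicular to the desired track; the heading must have a component into the wind equal to 72.2 km/h: 175.3 sin θ = 72.2.
sin θ = 0.4119, so θ = 24.322°.

24.3°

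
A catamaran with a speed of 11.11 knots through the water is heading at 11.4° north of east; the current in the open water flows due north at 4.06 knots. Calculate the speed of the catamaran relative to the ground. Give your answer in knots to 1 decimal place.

12.6 knots

Taking east as x and north as y: velocity relative to the water = (10.891, 2.196) knots; the water relative to ground = (0.000, 4.060) knots.
Velocity relative to ground = (10.891, 2.196) + (0.000, 4.060) = (10.891, 6.256) knots.
Speed = |(10.891, 6.256)| = 12.560 knots.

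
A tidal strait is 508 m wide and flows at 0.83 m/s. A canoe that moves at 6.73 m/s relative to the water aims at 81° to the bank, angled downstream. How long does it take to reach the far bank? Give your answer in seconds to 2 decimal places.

76.42 s

The component of the canoe's velocity perpendicular to the bank is 6.73 × sin 81° = 6.647 m/s.
Only the cross-stream component determines the crossing time; the current contributes nothing perpendicular to the bank.
Time = 508 / 6.647 = 76.424 s.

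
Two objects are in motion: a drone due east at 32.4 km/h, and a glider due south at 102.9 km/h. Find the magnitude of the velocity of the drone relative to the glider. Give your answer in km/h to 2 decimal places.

107.88 km/h

Taking east as x and north as y: drone velocity = (32.400, 0.000) km/h; glider velocity = (0.000, -102.900) km/h.
Velocity of drone relative to glider = (32.400, 0.000) − (0.000, -102.900) = (32.400, 102.900) km/h.
Magnitude = |(32.400, 102.900)| = 107.880 km/h.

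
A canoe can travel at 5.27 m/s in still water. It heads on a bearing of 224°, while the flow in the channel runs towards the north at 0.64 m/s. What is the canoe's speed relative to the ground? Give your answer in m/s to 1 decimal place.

4.8 m/s

Taking east as x and north as y: velocity relative to the water = (-3.661, -3.791) m/s; the water relative to ground = (0.000, 0.640) m/s.
Velocity relative to ground = (-3.661, -3.791) + (0.000, 0.640) = (-3.661, -3.151) m/s.
Speed = |(-3.661, -3.151)| = 4.830 m/s.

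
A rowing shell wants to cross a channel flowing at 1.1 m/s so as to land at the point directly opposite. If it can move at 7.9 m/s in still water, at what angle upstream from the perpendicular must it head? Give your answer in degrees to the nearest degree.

8°

To cancel the current, the upstream component of the rowing shell's velocity must equal the flow: 7.9 sin θ = 1.1.
sin θ = 1.1 / 7.9 = 0.1392.
θ = arcsin(0.1392) = 8.004°.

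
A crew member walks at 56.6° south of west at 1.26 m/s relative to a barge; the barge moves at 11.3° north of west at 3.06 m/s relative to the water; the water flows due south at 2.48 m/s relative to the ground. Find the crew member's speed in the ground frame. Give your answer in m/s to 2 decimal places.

In east/north components (m/s): crew member relative to barge = (-0.694, -1.052); barge relative to water = (-3.001, 0.600); water relative to ground = (0.000, -2.480).
Sum = (-3.694, -2.932) m/s.
Speed = |(-3.694, -2.932)| = 4.717 m/s.

4.72 m/s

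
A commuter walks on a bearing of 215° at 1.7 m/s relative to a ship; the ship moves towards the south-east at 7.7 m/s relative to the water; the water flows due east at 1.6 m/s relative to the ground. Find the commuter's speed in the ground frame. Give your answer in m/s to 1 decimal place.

9.1 m/s

In east/north components (m/s): commuter relative to ship = (-0.975, -1.393); ship relative to water = (5.445, -5.445); water relative to ground = (1.600, 0.000).
Sum = (6.070, -6.837) m/s.
Speed = |(6.070, -6.837)| = 9.143 m/s.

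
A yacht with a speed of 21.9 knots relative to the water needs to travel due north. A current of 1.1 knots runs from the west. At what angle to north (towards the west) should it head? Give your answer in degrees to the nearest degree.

The current pushes perpendicular to the desired track; the heading must have a component into the current equal to 1.1 knots: 21.9 sin θ = 1.1.
sin θ = 0.0502, so θ = 2.879°.

3°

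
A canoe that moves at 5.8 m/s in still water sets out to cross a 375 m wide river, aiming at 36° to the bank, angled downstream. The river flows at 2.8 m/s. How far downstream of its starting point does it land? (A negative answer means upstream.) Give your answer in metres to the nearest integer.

Perpendicular speed = 3.409 m/s; crossing time = 375 / 3.409 = 109.998 s.
Net downstream speed = 7.492 m/s.
Drift = 7.492 × 109.998 = 824.137 m (downstream).

824 m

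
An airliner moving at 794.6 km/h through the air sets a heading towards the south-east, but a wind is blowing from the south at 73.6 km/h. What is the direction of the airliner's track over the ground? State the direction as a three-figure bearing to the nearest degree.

Taking east as x and north as y: velocity relative to the air = (561.867, -561.867) km/h; the air relative to ground = (0.000, 73.600) km/h.
Velocity relative to ground = (561.867, -561.867) + (0.000, 73.600) = (561.867, -488.267) km/h.
Bearing = atan2(561.87, -488.27) = 130.99° clockwise from north.

131°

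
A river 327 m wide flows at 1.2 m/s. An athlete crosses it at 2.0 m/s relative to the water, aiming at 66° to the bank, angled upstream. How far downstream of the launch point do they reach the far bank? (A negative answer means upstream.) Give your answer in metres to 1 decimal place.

Perpendicular speed = 1.827 m/s; crossing time = 327 / 1.827 = 178.973 s.
Net downstream speed = 0.387 m/s.
Drift = 0.387 × 178.973 = 69.178 m (downstream).

69.2 m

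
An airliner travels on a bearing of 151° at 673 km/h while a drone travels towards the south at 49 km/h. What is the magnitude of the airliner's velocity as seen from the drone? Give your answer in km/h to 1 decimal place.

630.6 km/h

Taking east as x and north as y: airliner velocity = (326.277, -588.619) km/h; drone velocity = (0.000, -49.000) km/h.
Velocity of airliner relative to drone = (326.277, -588.619) − (0.000, -49.000) = (326.277, -539.619) km/h.
Magnitude = |(326.277, -539.619)| = 630.591 km/h.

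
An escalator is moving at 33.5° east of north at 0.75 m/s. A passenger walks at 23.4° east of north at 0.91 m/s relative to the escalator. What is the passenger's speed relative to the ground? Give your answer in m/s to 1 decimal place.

1.7 m/s

Taking east as x and north as y: escalator velocity = (0.414, 0.625) m/s; passenger velocity relative to escalator = (0.361, 0.835) m/s.
Velocity relative to ground = (0.414, 0.625) + (0.361, 0.835) = (0.775, 1.461) m/s.
Speed = |(0.775, 1.461)| = 1.654 m/s.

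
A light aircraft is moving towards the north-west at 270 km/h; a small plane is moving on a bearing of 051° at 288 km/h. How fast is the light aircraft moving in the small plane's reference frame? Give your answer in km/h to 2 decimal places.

414.85 km/h

Taking east as x and north as y: light aircraft velocity = (-190.919, 190.919) km/h; small plane velocity = (223.818, 181.244) km/h.
Velocity of light aircraft relative to small plane = (-190.919, 190.919) − (223.818, 181.244) = (-414.737, 9.675) km/h.
Magnitude = |(-414.737, 9.675)| = 414.850 km/h.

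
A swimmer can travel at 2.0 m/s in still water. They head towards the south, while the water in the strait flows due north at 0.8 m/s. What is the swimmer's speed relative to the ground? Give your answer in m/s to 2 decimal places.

1.20 m/s

Taking east as x and north as y: velocity relative to the water = (0.000, -2.000) m/s; the water relative to ground = (0.000, 0.800) m/s.
Velocity relative to ground = (0.000, -2.000) + (0.000, 0.800) = (0.000, -1.200) m/s.
Speed = |(0.000, -1.200)| = 1.200 m/s.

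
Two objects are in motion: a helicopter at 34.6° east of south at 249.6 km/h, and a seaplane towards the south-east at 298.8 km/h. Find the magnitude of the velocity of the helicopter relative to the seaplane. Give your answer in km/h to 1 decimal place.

69.8 km/h

Taking east as x and north as y: helicopter velocity = (141.734, -205.455) km/h; seaplane velocity = (211.284, -211.284) km/h.
Velocity of helicopter relative to seaplane = (141.734, -205.455) − (211.284, -211.284) = (-69.550, 5.829) km/h.
Magnitude = |(-69.550, 5.829)| = 69.794 km/h.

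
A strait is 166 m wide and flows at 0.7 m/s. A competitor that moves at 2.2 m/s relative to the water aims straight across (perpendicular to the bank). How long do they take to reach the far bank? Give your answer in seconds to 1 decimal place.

The component of the competitor's velocity perpendicular to the bank is 2.2 m/s.
Only the cross-stream component determines the crossing time; the current contributes nothing perpendicular to the bank.
Time = 166 / 2.200 = 75.455 s.

75.5 s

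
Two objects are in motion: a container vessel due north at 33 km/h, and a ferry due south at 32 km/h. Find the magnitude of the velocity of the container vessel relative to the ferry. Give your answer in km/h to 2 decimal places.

65.00 km/h

Taking east as x and north as y: container vessel velocity = (0.000, 33.000) km/h; ferry velocity = (0.000, -32.000) km/h.
Velocity of container vessel relative to ferry = (0.000, 33.000) − (0.000, -32.000) = (0.000, 65.000) km/h.
Magnitude = |(0.000, 65.000)| = 65.000 km/h.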